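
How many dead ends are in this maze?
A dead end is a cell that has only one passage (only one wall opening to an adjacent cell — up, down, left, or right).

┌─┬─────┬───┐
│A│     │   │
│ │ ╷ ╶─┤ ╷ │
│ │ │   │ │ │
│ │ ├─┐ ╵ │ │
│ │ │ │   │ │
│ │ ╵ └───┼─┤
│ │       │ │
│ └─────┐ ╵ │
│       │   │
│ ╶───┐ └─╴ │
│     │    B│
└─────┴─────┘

Checking each cell for number of passages:

Dead ends found at positions:
  (0, 0)
  (0, 3)
  (2, 2)
  (2, 5)
  (3, 5)
  (5, 2)
Total dead ends: 6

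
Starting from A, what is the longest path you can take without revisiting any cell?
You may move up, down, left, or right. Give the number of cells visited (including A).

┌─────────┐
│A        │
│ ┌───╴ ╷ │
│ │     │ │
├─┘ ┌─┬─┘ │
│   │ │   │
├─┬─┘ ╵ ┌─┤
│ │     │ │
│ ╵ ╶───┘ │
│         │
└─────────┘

Finding longest simple path using DFS:
Start: (0, 0)
Longest path visits 16 cells
Path: A → right → right → right → right → down → down → left → down → left → left → down → right → right → right → up

Solution:

┌─────────┐
│A → → → ↓│
│ ┌───╴ ╷ │
│ │     │↓│
├─┘ ┌─┬─┘ │
│   │ │↓ ↲│
├─┬─┘ ╵ ┌─┤
│ │↓ ← ↲│B│
│ ╵ ╶───┘ │
│  ↳ → → ↑│
└─────────┘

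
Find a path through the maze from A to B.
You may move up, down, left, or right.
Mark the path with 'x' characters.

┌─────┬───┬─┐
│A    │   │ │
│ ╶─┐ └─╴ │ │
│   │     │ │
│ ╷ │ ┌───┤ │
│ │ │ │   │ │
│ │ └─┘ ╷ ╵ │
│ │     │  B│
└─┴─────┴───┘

Finding the shortest path through the maze:
Path length: 10 steps
Directions: down → right → down → down → right → right → up → right → down → right

Solution:

┌─────┬───┬─┐
│A    │   │ │
│ ╶─┐ └─╴ │ │
│x x│     │ │
│ ╷ │ ┌───┤ │
│ │x│ │x x│ │
│ │ └─┘ ╷ ╵ │
│ │x x x│x B│
└─┴─────┴───┘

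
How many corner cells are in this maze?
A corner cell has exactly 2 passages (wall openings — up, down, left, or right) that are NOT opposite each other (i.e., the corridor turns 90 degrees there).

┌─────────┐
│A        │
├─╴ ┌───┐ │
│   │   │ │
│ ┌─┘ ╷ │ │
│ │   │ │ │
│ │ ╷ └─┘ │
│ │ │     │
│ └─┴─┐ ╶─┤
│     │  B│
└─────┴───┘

Counting corner cells (2 non-opposite passages):
Total corners: 10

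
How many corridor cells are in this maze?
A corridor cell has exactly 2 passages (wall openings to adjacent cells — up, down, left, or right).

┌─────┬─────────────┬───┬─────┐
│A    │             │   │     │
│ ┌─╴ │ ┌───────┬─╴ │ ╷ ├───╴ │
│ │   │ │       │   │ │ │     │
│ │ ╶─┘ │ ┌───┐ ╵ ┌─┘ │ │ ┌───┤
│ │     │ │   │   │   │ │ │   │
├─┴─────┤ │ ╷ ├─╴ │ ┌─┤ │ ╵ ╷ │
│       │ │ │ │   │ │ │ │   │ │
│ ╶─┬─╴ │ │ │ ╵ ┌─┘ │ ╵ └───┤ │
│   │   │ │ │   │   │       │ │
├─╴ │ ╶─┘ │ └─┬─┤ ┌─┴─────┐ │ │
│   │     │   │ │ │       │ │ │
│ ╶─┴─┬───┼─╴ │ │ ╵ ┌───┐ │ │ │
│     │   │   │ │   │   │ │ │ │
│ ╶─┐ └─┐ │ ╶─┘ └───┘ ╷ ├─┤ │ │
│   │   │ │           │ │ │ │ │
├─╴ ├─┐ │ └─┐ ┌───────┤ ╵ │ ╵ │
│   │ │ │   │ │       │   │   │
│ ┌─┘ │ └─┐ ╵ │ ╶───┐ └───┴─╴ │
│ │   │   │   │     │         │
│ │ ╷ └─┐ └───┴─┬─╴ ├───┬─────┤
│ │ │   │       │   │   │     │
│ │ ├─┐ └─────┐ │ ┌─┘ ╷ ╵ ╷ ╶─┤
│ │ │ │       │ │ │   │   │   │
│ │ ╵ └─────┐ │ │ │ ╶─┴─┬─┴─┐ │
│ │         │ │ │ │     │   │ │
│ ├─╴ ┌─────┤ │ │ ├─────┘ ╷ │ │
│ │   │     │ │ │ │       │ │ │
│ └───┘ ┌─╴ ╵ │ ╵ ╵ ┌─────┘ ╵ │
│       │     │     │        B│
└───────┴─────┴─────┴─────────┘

Counting cells with exactly 2 passages:
Total corridor cells: 198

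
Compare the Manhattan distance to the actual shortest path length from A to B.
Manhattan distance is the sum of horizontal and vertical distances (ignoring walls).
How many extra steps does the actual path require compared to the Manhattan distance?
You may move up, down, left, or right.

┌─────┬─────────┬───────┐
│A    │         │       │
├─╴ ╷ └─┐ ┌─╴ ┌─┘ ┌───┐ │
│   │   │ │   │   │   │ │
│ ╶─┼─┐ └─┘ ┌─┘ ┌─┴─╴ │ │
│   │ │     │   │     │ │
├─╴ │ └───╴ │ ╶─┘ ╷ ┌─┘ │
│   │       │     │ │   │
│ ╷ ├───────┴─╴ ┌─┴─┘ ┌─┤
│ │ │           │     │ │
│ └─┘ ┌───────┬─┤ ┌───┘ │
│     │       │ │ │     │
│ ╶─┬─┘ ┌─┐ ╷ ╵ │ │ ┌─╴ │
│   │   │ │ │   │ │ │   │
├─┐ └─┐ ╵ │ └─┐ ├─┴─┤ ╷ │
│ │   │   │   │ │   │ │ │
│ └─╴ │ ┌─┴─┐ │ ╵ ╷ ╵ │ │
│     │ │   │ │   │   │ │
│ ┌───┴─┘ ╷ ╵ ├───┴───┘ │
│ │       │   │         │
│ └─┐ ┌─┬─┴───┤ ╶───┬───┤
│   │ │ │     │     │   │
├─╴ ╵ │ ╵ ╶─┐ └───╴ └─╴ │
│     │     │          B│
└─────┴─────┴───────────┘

Manhattan distance: |11 - 0| + |11 - 0| = 22
Actual path length: 60
Extra steps: 60 - 22 = 38

Solution:

┌─────┬─────────┬───────┐
│A ↓  │         │       │
├─╴ ╷ └─┐ ┌─╴ ┌─┘ ┌───┐ │
│↓ ↲│   │ │   │   │   │ │
│ ╶─┼─┐ └─┘ ┌─┘ ┌─┴─╴ │ │
│↳ ↓│ │     │   │     │ │
├─╴ │ └───╴ │ ╶─┘ ╷ ┌─┘ │
│↓ ↲│       │     │ │   │
│ ╷ ├───────┴─╴ ┌─┴─┘ ┌─┤
│↓│ │           │     │ │
│ └─┘ ┌───────┬─┤ ┌───┘ │
│↓    │    ↱ ↓│ │ │     │
│ ╶─┬─┘ ┌─┐ ╷ ╵ │ │ ┌─╴ │
│↳ ↓│   │ │↑│↳ ↓│ │ │↱ ↓│
├─┐ └─┐ ╵ │ └─┐ ├─┴─┤ ╷ │
│ │↳ ↓│   │↑ ↰│↓│↱ ↓│↑│↓│
│ └─╴ │ ┌─┴─┐ │ ╵ ╷ ╵ │ │
│↓ ← ↲│ │↱ ↓│↑│↳ ↑│↳ ↑│↓│
│ ┌───┴─┘ ╷ ╵ ├───┴───┘ │
│↓│  ↱ → ↑│↳ ↑│↓ ← ← ← ↲│
│ └─┐ ┌─┬─┴───┤ ╶───┬───┤
│↳ ↓│↑│ │     │↳ → ↓│   │
├─╴ ╵ │ ╵ ╶─┐ └───╴ └─╴ │
│  ↳ ↑│     │      ↳ → B│
└─────┴─────┴───────────┘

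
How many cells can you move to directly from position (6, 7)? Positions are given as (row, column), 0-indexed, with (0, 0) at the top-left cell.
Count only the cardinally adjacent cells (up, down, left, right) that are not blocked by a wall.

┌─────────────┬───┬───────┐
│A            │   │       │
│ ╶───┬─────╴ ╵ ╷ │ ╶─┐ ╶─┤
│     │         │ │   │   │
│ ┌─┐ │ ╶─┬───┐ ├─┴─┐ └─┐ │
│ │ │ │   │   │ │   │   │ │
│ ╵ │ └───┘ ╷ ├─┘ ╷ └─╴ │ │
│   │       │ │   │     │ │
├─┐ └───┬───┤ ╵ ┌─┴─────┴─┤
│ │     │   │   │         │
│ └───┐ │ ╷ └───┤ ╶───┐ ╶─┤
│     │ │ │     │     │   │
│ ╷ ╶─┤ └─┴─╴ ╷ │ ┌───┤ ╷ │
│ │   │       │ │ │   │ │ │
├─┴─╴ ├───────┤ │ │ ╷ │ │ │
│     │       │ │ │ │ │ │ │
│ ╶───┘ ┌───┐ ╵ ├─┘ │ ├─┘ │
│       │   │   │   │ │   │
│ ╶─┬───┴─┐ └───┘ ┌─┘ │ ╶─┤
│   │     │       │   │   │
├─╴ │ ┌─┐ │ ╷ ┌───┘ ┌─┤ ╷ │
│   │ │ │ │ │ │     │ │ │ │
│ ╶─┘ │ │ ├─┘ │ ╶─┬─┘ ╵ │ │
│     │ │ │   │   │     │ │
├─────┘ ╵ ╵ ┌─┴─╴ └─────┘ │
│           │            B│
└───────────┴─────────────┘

Checking passable neighbors of (6, 7):
Neighbors: (5, 7), (7, 7)
Count: 2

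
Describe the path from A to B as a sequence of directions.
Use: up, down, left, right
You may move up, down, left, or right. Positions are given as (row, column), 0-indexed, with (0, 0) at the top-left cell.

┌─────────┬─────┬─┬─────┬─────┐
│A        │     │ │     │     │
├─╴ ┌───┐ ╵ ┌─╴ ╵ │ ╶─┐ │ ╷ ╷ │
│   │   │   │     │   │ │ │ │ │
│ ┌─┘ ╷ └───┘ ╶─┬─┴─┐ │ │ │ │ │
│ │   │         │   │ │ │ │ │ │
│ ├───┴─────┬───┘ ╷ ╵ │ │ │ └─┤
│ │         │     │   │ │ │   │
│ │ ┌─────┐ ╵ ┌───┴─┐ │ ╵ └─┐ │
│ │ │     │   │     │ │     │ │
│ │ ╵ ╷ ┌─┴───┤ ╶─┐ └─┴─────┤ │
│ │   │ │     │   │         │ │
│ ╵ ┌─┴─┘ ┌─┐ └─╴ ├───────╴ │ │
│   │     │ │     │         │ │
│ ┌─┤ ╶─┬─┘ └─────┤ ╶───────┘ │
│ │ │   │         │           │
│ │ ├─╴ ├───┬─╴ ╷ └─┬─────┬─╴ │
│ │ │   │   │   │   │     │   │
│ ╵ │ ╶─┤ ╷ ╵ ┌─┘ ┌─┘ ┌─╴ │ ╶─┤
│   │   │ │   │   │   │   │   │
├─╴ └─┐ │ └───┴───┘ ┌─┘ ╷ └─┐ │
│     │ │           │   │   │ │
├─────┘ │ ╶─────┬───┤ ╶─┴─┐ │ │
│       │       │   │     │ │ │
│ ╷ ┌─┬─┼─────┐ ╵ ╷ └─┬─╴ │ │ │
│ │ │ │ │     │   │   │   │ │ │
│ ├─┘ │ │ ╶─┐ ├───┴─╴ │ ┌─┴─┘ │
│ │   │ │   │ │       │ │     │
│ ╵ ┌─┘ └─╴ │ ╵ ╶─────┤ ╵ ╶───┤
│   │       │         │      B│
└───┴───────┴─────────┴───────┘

Finding the path and converting it to directions:
Path through cells: (0,0) → (0,1) → (1,1) → (1,0) → (2,0) → (3,0) → (4,0) → (5,0) → (6,0) → (6,1) → (5,1) → (4,1) → (3,1) → (3,2) → (3,3) → (3,4) → (3,5) → (4,5) → (4,6) → (3,6) → (3,7) → (3,8) → (2,8) → (2,9) → (3,9) → (3,10) → (2,10) → (1,10) → (1,9) → (0,9) → (0,10) → (0,11) → (1,11) → (2,11) → (3,11) → (4,11) → (4,12) → (3,12) → (2,12) → (1,12) → (0,12) → (0,13) → (1,13) → (2,13) → (3,13) → (3,14) → (4,14) → (5,14) → (6,14) → (7,14) → (8,14) → (8,13) → (9,13) → (9,14) → (10,14) → (11,14) → (12,14) → (13,14) → (13,13) → (13,12) → (14,12) → (14,13) → (14,14)
Directions: right, down, left, down, down, down, down, down, right, up, up, up, right, right, right, right, down, right, up, right, right, up, right, down, right, up, up, left, up, right, right, down, down, down, down, right, up, up, up, up, right, down, down, down, right, down, down, down, down, down, left, down, right, down, down, down, down, left, left, down, right, right

Solution:

┌─────────┬─────┬─┬─────┬─────┐
│A ↓      │     │ │↱ → ↓│↱ ↓  │
├─╴ ┌───┐ ╵ ┌─╴ ╵ │ ╶─┐ │ ╷ ╷ │
│↓ ↲│   │   │     │↑ ↰│↓│↑│↓│ │
│ ┌─┘ ╷ └───┘ ╶─┬─┴─┐ │ │ │ │ │
│↓│   │         │↱ ↓│↑│↓│↑│↓│ │
│ ├───┴─────┬───┘ ╷ ╵ │ │ │ └─┤
│↓│↱ → → → ↓│↱ → ↑│↳ ↑│↓│↑│↳ ↓│
│ │ ┌─────┐ ╵ ┌───┴─┐ │ ╵ └─┐ │
│↓│↑│     │↳ ↑│     │ │↳ ↑  │↓│
│ │ ╵ ╷ ┌─┴───┤ ╶─┐ └─┴─────┤ │
│↓│↑  │ │     │   │         │↓│
│ ╵ ┌─┴─┘ ┌─┐ └─╴ ├───────╴ │ │
│↳ ↑│     │ │     │         │↓│
│ ┌─┤ ╶─┬─┘ └─────┤ ╶───────┘ │
│ │ │   │         │          ↓│
│ │ ├─╴ ├───┬─╴ ╷ └─┬─────┬─╴ │
│ │ │   │   │   │   │     │↓ ↲│
│ ╵ │ ╶─┤ ╷ ╵ ┌─┘ ┌─┘ ┌─╴ │ ╶─┤
│   │   │ │   │   │   │   │↳ ↓│
├─╴ └─┐ │ └───┴───┘ ┌─┘ ╷ └─┐ │
│     │ │           │   │   │↓│
├─────┘ │ ╶─────┬───┤ ╶─┴─┐ │ │
│       │       │   │     │ │↓│
│ ╷ ┌─┬─┼─────┐ ╵ ╷ └─┬─╴ │ │ │
│ │ │ │ │     │   │   │   │ │↓│
│ ├─┘ │ │ ╶─┐ ├───┴─╴ │ ┌─┴─┘ │
│ │   │ │   │ │       │ │↓ ← ↲│
│ ╵ ┌─┘ └─╴ │ ╵ ╶─────┤ ╵ ╶───┤
│   │       │         │  ↳ → B│
└───┴───────┴─────────┴───────┘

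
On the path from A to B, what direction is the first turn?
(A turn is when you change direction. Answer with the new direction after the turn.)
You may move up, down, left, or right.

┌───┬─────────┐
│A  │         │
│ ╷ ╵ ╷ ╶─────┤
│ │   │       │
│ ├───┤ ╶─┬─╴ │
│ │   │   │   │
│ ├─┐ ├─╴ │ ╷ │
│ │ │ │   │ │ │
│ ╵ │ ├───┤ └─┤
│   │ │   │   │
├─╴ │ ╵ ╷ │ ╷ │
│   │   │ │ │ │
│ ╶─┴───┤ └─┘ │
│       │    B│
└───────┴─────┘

Directions: right, down, right, up, right, down, right, right, right, down, left, down, down, right, down, down
First turn direction: down

Solution:

┌───┬─────────┐
│A ↓│↱ ↓      │
│ ╷ ╵ ╷ ╶─────┤
│ │↳ ↑│↳ → → ↓│
│ ├───┤ ╶─┬─╴ │
│ │   │   │↓ ↲│
│ ├─┐ ├─╴ │ ╷ │
│ │ │ │   │↓│ │
│ ╵ │ ├───┤ └─┤
│   │ │   │↳ ↓│
├─╴ │ ╵ ╷ │ ╷ │
│   │   │ │ │↓│
│ ╶─┴───┤ └─┘ │
│       │    B│
└───────┴─────┘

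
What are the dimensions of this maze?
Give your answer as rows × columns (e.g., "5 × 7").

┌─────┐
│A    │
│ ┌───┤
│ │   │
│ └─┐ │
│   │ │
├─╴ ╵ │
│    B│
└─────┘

Counting the maze dimensions:
Rows (vertical): 4
Columns (horizontal): 3
Dimensions: 4 × 3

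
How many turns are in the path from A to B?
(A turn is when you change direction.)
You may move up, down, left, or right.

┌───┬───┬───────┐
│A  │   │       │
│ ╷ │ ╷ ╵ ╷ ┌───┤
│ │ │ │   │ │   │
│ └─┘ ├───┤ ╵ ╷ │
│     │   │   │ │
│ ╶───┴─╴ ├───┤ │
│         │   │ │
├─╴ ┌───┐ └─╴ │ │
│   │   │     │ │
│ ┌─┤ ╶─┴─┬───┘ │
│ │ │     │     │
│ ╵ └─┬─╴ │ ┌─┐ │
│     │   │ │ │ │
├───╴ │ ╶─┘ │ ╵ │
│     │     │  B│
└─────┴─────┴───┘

Directions: down, down, right, right, up, up, right, down, right, up, right, down, down, right, up, right, down, down, down, down, down, down
Number of turns: 12

Solution:

┌───┬───┬───────┐
│A  │↱ ↓│↱ ↓    │
│ ╷ │ ╷ ╵ ╷ ┌───┤
│↓│ │↑│↳ ↑│↓│↱ ↓│
│ └─┘ ├───┤ ╵ ╷ │
│↳ → ↑│   │↳ ↑│↓│
│ ╶───┴─╴ ├───┤ │
│         │   │↓│
├─╴ ┌───┐ └─╴ │ │
│   │   │     │↓│
│ ┌─┤ ╶─┴─┬───┘ │
│ │ │     │    ↓│
│ ╵ └─┬─╴ │ ┌─┐ │
│     │   │ │ │↓│
├───╴ │ ╶─┘ │ ╵ │
│     │     │  B│
└─────┴─────┴───┘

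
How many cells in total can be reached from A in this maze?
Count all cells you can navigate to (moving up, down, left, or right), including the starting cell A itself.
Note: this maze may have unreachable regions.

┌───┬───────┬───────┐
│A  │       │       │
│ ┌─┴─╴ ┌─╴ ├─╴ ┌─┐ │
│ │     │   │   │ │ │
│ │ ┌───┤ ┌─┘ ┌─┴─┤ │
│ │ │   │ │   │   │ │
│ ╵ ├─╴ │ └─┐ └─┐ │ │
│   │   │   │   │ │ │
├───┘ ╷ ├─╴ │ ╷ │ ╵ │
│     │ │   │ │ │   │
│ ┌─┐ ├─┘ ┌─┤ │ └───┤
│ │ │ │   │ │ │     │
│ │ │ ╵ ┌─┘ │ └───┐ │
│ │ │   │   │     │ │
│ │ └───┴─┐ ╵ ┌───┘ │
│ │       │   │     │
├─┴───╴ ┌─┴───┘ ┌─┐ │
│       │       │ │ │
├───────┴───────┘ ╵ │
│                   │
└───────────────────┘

Using BFS/flood-fill to find all reachable cells from A:
Maze size: 10 × 10 = 100 total cells
63 cell(s) are walled off and cannot be reached from A.
Reachable cells: 37

Reachable region (· marks reachable cells):

┌───┬───────┬───────┐
│A ·│· · · ·│       │
│ ┌─┴─╴ ┌─╴ ├─╴ ┌─┐ │
│·│· · ·│· ·│   │ │ │
│ │ ┌───┤ ┌─┘ ┌─┴─┤ │
│·│·│· ·│·│   │   │ │
│ ╵ ├─╴ │ └─┐ └─┐ │ │
│· ·│· ·│· ·│   │ │ │
├───┘ ╷ ├─╴ │ ╷ │ ╵ │
│· · ·│·│· ·│ │ │   │
│ ┌─┐ ├─┘ ┌─┤ │ └───┤
│·│ │·│· ·│ │ │     │
│ │ │ ╵ ┌─┘ │ └───┐ │
│·│ │· ·│   │     │ │
│ │ └───┴─┐ ╵ ┌───┘ │
│·│       │   │     │
├─┴───╴ ┌─┴───┘ ┌─┐ │
│       │       │ │ │
├───────┴───────┘ ╵ │
│                   │
└───────────────────┘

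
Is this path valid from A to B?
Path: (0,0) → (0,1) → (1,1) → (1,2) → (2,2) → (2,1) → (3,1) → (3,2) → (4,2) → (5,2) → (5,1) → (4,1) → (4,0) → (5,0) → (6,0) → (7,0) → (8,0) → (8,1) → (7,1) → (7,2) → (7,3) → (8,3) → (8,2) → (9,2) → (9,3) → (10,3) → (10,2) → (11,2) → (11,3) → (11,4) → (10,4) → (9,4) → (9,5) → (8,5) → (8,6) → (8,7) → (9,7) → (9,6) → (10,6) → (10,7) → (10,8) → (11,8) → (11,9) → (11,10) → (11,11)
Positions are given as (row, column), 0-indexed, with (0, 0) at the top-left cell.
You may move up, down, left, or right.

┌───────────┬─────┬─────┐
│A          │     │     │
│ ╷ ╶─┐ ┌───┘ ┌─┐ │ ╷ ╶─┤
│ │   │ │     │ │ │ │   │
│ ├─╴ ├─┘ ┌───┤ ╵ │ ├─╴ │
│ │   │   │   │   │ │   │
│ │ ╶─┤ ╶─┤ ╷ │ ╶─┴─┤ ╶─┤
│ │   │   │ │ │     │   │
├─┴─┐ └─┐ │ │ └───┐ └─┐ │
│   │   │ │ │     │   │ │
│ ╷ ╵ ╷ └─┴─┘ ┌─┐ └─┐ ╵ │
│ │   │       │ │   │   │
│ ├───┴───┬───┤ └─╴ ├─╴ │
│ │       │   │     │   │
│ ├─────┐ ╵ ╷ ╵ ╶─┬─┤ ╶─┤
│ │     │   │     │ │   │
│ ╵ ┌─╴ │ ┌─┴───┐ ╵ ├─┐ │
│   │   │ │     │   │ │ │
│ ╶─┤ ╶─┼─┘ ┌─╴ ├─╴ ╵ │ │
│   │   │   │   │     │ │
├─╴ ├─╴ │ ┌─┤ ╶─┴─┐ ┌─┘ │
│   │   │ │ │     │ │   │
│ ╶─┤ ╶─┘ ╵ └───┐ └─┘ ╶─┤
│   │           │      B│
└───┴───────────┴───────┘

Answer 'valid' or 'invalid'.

Checking path validity:
Result: All consecutive moves are passable.

valid

Correct solution:

┌───────────┬─────┬─────┐
│A ↓        │     │     │
│ ╷ ╶─┐ ┌───┘ ┌─┐ │ ╷ ╶─┤
│ │↳ ↓│ │     │ │ │ │   │
│ ├─╴ ├─┘ ┌───┤ ╵ │ ├─╴ │
│ │↓ ↲│   │   │   │ │   │
│ │ ╶─┤ ╶─┤ ╷ │ ╶─┴─┤ ╶─┤
│ │↳ ↓│   │ │ │     │   │
├─┴─┐ └─┐ │ │ └───┐ └─┐ │
│↓ ↰│↓  │ │ │     │   │ │
│ ╷ ╵ ╷ └─┴─┘ ┌─┐ └─┐ ╵ │
│↓│↑ ↲│       │ │   │   │
│ ├───┴───┬───┤ └─╴ ├─╴ │
│↓│       │   │     │   │
│ ├─────┐ ╵ ╷ ╵ ╶─┬─┤ ╶─┤
│↓│↱ → ↓│   │     │ │   │
│ ╵ ┌─╴ │ ┌─┴───┐ ╵ ├─┐ │
│↳ ↑│↓ ↲│ │↱ → ↓│   │ │ │
│ ╶─┤ ╶─┼─┘ ┌─╴ ├─╴ ╵ │ │
│   │↳ ↓│↱ ↑│↓ ↲│     │ │
├─╴ ├─╴ │ ┌─┤ ╶─┴─┐ ┌─┘ │
│   │↓ ↲│↑│ │↳ → ↓│ │   │
│ ╶─┤ ╶─┘ ╵ └───┐ └─┘ ╶─┤
│   │↳ → ↑      │↳ → → B│
└───┴───────────┴───────┘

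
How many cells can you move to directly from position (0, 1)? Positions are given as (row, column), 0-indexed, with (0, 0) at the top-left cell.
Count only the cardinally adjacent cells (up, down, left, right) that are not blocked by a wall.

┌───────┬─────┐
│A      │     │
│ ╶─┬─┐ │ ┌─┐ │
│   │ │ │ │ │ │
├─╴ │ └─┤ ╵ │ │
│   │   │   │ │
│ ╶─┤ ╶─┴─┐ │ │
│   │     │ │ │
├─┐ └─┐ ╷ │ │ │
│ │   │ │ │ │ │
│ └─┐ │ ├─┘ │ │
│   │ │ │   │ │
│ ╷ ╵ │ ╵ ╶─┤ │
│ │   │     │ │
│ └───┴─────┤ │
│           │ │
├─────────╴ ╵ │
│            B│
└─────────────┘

Checking passable neighbors of (0, 1):
Neighbors: (0, 0), (0, 2)
Count: 2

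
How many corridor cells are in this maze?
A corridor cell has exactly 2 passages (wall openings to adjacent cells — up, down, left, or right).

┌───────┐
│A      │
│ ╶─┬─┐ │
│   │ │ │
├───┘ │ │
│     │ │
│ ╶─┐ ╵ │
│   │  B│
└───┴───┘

Counting cells with exactly 2 passages:
Total corridor cells: 12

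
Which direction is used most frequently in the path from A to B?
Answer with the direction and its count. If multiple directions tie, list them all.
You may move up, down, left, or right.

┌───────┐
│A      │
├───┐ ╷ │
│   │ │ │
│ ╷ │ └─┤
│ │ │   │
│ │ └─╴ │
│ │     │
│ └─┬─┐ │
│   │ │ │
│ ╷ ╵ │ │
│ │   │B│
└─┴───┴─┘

Directions: right, right, down, down, right, down, down, down
Counts: {'right': 3, 'down': 5}
Most common: down (5 times)

Solution:

┌───────┐
│A → ↓  │
├───┐ ╷ │
│   │↓│ │
│ ╷ │ └─┤
│ │ │↳ ↓│
│ │ └─╴ │
│ │    ↓│
│ └─┬─┐ │
│   │ │↓│
│ ╷ ╵ │ │
│ │   │B│
└─┴───┴─┘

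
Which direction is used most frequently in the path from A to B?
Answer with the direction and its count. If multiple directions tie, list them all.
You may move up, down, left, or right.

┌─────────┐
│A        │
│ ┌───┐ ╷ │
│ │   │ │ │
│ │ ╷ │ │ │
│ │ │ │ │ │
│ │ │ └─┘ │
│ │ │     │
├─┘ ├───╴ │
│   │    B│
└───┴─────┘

Directions: right, right, right, right, down, down, down, down
Counts: {'right': 4, 'down': 4}
Most common: down and right (tied at 4 times each)

Solution:

┌─────────┐
│A → → → ↓│
│ ┌───┐ ╷ │
│ │   │ │↓│
│ │ ╷ │ │ │
│ │ │ │ │↓│
│ │ │ └─┘ │
│ │ │    ↓│
├─┘ ├───╴ │
│   │    B│
└───┴─────┘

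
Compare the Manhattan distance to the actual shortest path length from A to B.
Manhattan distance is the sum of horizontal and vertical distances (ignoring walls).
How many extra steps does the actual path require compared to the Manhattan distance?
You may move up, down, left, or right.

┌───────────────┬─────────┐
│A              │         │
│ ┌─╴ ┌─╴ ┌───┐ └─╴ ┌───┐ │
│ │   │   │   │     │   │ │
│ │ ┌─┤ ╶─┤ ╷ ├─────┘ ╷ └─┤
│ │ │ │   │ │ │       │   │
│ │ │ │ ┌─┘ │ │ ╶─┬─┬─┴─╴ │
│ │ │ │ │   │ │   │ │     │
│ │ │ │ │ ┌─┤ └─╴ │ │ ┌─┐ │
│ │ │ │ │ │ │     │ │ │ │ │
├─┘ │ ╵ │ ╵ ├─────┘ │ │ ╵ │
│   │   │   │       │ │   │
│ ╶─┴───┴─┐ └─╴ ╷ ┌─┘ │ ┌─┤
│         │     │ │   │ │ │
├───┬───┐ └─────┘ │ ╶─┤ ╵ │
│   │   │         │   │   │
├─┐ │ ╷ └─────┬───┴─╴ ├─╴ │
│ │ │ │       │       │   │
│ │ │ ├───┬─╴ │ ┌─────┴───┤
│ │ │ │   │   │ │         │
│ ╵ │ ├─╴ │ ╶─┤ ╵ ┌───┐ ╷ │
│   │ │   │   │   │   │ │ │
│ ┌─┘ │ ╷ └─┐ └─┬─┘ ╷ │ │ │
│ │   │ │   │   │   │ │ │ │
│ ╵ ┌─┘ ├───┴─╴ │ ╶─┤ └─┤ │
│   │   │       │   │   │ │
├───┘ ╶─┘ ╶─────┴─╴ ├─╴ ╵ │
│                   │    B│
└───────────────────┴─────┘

Manhattan distance: |13 - 0| + |12 - 0| = 25
Actual path length: 73
Extra steps: 73 - 25 = 48

Solution:

┌───────────────┬─────────┐
│A → ↓          │         │
│ ┌─╴ ┌─╴ ┌───┐ └─╴ ┌───┐ │
│ │↓ ↲│   │↱ ↓│     │↱ ↓│ │
│ │ ┌─┤ ╶─┤ ╷ ├─────┘ ╷ └─┤
│ │↓│ │   │↑│↓│↱ → → ↑│↳ ↓│
│ │ │ │ ┌─┘ │ │ ╶─┬─┬─┴─╴ │
│ │↓│ │ │↱ ↑│↓│↑ ↰│ │↓ ← ↲│
│ │ │ │ │ ┌─┤ └─╴ │ │ ┌─┐ │
│ │↓│ │ │↑│ │↳ → ↑│ │↓│ │ │
├─┘ │ ╵ │ ╵ ├─────┘ │ │ ╵ │
│↓ ↲│   │↑ ↰│  ↓ ↰  │↓│   │
│ ╶─┴───┴─┐ └─╴ ╷ ┌─┘ │ ┌─┤
│↳ → → → ↓│↑ ← ↲│↑│↓ ↲│ │ │
├───┬───┐ └─────┘ │ ╶─┤ ╵ │
│   │   │↳ → → → ↑│↳ ↓│   │
├─┐ │ ╷ └─────┬───┴─╴ ├─╴ │
│ │ │ │       │↓ ← ← ↲│   │
│ │ │ ├───┬─╴ │ ┌─────┴───┤
│ │ │ │   │   │↓│↱ → → → ↓│
│ ╵ │ ├─╴ │ ╶─┤ ╵ ┌───┐ ╷ │
│   │ │   │   │↳ ↑│   │ │↓│
│ ┌─┘ │ ╷ └─┐ └─┬─┘ ╷ │ │ │
│ │   │ │   │   │   │ │ │↓│
│ ╵ ┌─┘ ├───┴─╴ │ ╶─┤ └─┤ │
│   │   │       │   │   │↓│
├───┘ ╶─┘ ╶─────┴─╴ ├─╴ ╵ │
│                   │    B│
└───────────────────┴─────┘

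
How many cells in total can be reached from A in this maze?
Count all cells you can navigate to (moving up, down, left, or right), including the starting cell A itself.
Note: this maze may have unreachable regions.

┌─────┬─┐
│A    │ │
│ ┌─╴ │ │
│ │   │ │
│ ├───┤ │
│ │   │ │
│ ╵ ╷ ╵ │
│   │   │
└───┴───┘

Using BFS/flood-fill to find all reachable cells from A:
Maze size: 4 × 4 = 16 total cells
All cells are reachable — the maze is fully connected.
Reachable cells: 16

Reachable region (· marks reachable cells):

┌─────┬─┐
│A · ·│·│
│ ┌─╴ │ │
│·│· ·│·│
│ ├───┤ │
│·│· ·│·│
│ ╵ ╷ ╵ │
│· ·│· ·│
└───┴───┘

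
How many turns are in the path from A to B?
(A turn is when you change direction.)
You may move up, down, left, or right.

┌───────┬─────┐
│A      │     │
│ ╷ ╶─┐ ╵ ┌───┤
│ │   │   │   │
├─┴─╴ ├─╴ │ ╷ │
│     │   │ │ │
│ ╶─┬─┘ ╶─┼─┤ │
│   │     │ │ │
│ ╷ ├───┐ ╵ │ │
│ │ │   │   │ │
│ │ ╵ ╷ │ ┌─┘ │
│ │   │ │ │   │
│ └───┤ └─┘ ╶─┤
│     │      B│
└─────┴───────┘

Directions: right, down, right, down, left, left, down, right, down, down, right, up, right, down, down, right, right, right
Number of turns: 12

Solution:

┌───────┬─────┐
│A ↓    │     │
│ ╷ ╶─┐ ╵ ┌───┤
│ │↳ ↓│   │   │
├─┴─╴ ├─╴ │ ╷ │
│↓ ← ↲│   │ │ │
│ ╶─┬─┘ ╶─┼─┤ │
│↳ ↓│     │ │ │
│ ╷ ├───┐ ╵ │ │
│ │↓│↱ ↓│   │ │
│ │ ╵ ╷ │ ┌─┘ │
│ │↳ ↑│↓│ │   │
│ └───┤ └─┘ ╶─┤
│     │↳ → → B│
└─────┴───────┘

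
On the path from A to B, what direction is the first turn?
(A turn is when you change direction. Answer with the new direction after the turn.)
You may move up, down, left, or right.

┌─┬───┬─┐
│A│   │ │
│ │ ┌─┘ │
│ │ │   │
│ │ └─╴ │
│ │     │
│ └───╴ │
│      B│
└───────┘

Directions: down, down, down, right, right, right
First turn direction: right

Solution:

┌─┬───┬─┐
│A│   │ │
│ │ ┌─┘ │
│↓│ │   │
│ │ └─╴ │
│↓│     │
│ └───╴ │
│↳ → → B│
└───────┘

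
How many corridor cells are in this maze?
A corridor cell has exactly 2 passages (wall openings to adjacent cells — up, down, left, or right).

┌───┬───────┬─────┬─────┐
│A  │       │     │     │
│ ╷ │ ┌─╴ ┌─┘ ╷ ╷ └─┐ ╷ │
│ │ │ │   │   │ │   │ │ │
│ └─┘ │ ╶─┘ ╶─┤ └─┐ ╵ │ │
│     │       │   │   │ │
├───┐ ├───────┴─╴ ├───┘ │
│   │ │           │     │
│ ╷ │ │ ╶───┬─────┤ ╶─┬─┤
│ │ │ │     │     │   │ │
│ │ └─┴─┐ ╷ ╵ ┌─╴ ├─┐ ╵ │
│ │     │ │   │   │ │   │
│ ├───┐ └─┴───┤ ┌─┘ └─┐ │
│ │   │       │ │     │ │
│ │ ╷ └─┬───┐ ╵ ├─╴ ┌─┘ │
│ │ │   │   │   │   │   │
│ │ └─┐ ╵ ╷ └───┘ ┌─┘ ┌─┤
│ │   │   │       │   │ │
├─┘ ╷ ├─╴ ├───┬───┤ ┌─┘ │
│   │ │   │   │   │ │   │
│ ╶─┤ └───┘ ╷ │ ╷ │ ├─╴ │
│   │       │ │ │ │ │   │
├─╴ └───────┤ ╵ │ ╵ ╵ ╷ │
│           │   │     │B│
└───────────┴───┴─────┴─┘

Counting cells with exactly 2 passages:
Total corridor cells: 113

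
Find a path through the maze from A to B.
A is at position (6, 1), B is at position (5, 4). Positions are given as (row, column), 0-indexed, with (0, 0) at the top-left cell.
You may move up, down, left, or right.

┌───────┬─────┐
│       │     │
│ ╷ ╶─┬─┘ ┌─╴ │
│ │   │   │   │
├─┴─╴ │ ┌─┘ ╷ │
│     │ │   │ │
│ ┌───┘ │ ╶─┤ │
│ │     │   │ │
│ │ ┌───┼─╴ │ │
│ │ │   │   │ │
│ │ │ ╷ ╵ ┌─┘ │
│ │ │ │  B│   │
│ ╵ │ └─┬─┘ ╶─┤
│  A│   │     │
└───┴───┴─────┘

Finding the shortest path from (6, 1) to (5, 4):
Path length: 20 steps
Directions: up → up → up → right → right → up → up → right → up → right → right → down → left → down → left → down → right → down → left → down

Solution:

┌───────┬─────┐
│       │↱ → ↓│
│ ╷ ╶─┬─┘ ┌─╴ │
│ │   │↱ ↑│↓ ↲│
├─┴─╴ │ ┌─┘ ╷ │
│     │↑│↓ ↲│ │
│ ┌───┘ │ ╶─┤ │
│ │↱ → ↑│↳ ↓│ │
│ │ ┌───┼─╴ │ │
│ │↑│   │↓ ↲│ │
│ │ │ ╷ ╵ ┌─┘ │
│ │↑│ │  B│   │
│ ╵ │ └─┬─┘ ╶─┤
│  A│   │     │
└───┴───┴─────┘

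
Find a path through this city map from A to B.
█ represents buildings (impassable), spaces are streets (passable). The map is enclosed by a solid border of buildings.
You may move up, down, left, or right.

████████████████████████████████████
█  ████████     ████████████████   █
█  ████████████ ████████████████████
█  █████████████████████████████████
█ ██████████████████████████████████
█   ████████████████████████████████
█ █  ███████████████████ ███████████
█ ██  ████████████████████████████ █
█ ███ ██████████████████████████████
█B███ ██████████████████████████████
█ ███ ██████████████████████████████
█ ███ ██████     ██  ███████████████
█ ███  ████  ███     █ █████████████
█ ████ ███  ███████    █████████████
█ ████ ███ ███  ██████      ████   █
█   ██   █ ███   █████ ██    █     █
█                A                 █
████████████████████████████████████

Finding the shortest path from A to B:
Movement: cardinal only
Path length: 23 steps
Directions: left → left → left → left → left → left → left → left → left → left → left → left → left → left → up → left → left → up → up → up → up → up → up

Solution:

████████████████████████████████████
█  ████████     ████████████████   █
█  ████████████ ████████████████████
█  █████████████████████████████████
█ ██████████████████████████████████
█   ████████████████████████████████
█ █  ███████████████████ ███████████
█ ██  ████████████████████████████ █
█ ███ ██████████████████████████████
█B███ ██████████████████████████████
█↑███ ██████████████████████████████
█↑███ ██████     ██  ███████████████
█↑███  ████  ███     █ █████████████
█↑████ ███  ███████    █████████████
█↑████ ███ ███  ██████      ████   █
█↑←↰██   █ ███   █████ ██    █     █
█  ↑←←←←←←←←←←←←←A                 █
████████████████████████████████████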